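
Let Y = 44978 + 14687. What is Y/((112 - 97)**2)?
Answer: 11933/45 ≈ 265.18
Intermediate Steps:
Y = 59665
Y/((112 - 97)**2) = 59665/((112 - 97)**2) = 59665/(15**2) = 59665/225 = 59665*(1/225) = 11933/45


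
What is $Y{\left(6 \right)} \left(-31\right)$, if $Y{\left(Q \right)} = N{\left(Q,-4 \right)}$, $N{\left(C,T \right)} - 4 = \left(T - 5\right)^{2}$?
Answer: $-2635$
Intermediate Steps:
$N{\left(C,T \right)} = 4 + \left(-5 + T\right)^{2}$ ($N{\left(C,T \right)} = 4 + \left(T - 5\right)^{2} = 4 + \left(-5 + T\right)^{2}$)
$Y{\left(Q \right)} = 85$ ($Y{\left(Q \right)} = 4 + \left(-5 - 4\right)^{2} = 4 + \left(-9\right)^{2} = 4 + 81 = 85$)
$Y{\left(6 \right)} \left(-31\right) = 85 \left(-31\right) = -2635$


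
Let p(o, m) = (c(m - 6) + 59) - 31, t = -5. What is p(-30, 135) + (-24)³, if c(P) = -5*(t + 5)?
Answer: -13796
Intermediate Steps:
c(P) = 0 (c(P) = -5*(-5 + 5) = -5*0 = 0)
p(o, m) = 28 (p(o, m) = (0 + 59) - 31 = 59 - 31 = 28)
p(-30, 135) + (-24)³ = 28 + (-24)³ = 28 - 13824 = -13796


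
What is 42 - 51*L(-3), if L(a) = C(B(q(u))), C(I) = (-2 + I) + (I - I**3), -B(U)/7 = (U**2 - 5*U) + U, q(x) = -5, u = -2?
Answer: -1594017351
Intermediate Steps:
B(U) = -7*U**2 + 28*U (B(U) = -7*((U**2 - 5*U) + U) = -7*(U**2 - 4*U) = -7*U**2 + 28*U)
C(I) = -2 - I**3 + 2*I
L(a) = 31255243 (L(a) = -2 - (7*(-5)*(4 - 1*(-5)))**3 + 2*(7*(-5)*(4 - 1*(-5))) = -2 - (7*(-5)*(4 + 5))**3 + 2*(7*(-5)*(4 + 5)) = -2 - (7*(-5)*9)**3 + 2*(7*(-5)*9) = -2 - 1*(-315)**3 + 2*(-315) = -2 - 1*(-31255875) - 630 = -2 + 31255875 - 630 = 31255243)
42 - 51*L(-3) = 42 - 51*31255243 = 42 - 1594017393 = -1594017351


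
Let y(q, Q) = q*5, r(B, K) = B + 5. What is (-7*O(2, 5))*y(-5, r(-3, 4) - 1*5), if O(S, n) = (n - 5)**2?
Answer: 0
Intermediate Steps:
r(B, K) = 5 + B
O(S, n) = (-5 + n)**2
y(q, Q) = 5*q
(-7*O(2, 5))*y(-5, r(-3, 4) - 1*5) = (-7*(-5 + 5)**2)*(5*(-5)) = -7*0**2*(-25) = -7*0*(-25) = 0*(-25) = 0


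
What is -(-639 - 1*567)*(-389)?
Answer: -469134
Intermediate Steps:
-(-639 - 1*567)*(-389) = -(-639 - 567)*(-389) = -(-1206)*(-389) = -1*469134 = -469134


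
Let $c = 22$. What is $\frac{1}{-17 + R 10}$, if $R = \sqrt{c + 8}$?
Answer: $\frac{17}{2711} + \frac{10 \sqrt{30}}{2711} \approx 0.026474$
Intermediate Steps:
$R = \sqrt{30}$ ($R = \sqrt{22 + 8} = \sqrt{30} \approx 5.4772$)
$\frac{1}{-17 + R 10} = \frac{1}{-17 + \sqrt{30} \cdot 10} = \frac{1}{-17 + 10 \sqrt{30}}$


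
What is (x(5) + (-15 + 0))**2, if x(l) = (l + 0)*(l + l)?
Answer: 1225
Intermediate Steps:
x(l) = 2*l**2 (x(l) = l*(2*l) = 2*l**2)
(x(5) + (-15 + 0))**2 = (2*5**2 + (-15 + 0))**2 = (2*25 - 15)**2 = (50 - 15)**2 = 35**2 = 1225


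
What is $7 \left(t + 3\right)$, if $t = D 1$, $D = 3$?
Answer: $42$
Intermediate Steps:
$t = 3$ ($t = 3 \cdot 1 = 3$)
$7 \left(t + 3\right) = 7 \left(3 + 3\right) = 7 \cdot 6 = 42$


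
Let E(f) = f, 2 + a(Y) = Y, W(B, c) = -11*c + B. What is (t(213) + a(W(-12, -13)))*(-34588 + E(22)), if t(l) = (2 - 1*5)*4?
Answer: -4044222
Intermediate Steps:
W(B, c) = B - 11*c
a(Y) = -2 + Y
t(l) = -12 (t(l) = (2 - 5)*4 = -3*4 = -12)
(t(213) + a(W(-12, -13)))*(-34588 + E(22)) = (-12 + (-2 + (-12 - 11*(-13))))*(-34588 + 22) = (-12 + (-2 + (-12 + 143)))*(-34566) = (-12 + (-2 + 131))*(-34566) = (-12 + 129)*(-34566) = 117*(-34566) = -4044222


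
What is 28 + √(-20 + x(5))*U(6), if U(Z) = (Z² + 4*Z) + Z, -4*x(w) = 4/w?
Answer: 28 + 66*I*√505/5 ≈ 28.0 + 296.63*I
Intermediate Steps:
x(w) = -1/w
U(Z) = Z² + 5*Z
28 + √(-20 + x(5))*U(6) = 28 + √(-20 - 1/5)*(6*(5 + 6)) = 28 + √(-20 - 1*⅕)*(6*11) = 28 + √(-20 - ⅕)*66 = 28 + √(-101/5)*66 = 28 + (I*√505/5)*66 = 28 + 66*I*√505/5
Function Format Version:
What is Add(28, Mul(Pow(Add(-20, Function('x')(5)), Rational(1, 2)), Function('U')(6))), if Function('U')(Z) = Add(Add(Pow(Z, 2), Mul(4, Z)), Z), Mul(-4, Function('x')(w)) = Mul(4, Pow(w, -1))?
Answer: Add(28, Mul(Rational(66, 5), I, Pow(505, Rational(1, 2)))) ≈ Add(28.000, Mul(296.63, I))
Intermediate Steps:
Function('x')(w) = Mul(-1, Pow(w, -1)) (Function('x')(w) = Mul(Rational(-1, 4), Mul(4, Pow(w, -1))) = Mul(-1, Pow(w, -1)))
Function('U')(Z) = Add(Pow(Z, 2), Mul(5, Z))
Add(28, Mul(Pow(Add(-20, Function('x')(5)), Rational(1, 2)), Function('U')(6))) = Add(28, Mul(Pow(Add(-20, Mul(-1, Pow(5, -1))), Rational(1, 2)), Mul(6, Add(5, 6)))) = Add(28, Mul(Pow(Add(-20, Mul(-1, Rational(1, 5))), Rational(1, 2)), Mul(6, 11))) = Add(28, Mul(Pow(Add(-20, Rational(-1, 5)), Rational(1, 2)), 66)) = Add(28, Mul(Pow(Rational(-101, 5), Rational(1, 2)), 66)) = Add(28, Mul(Mul(Rational(1, 5), I, Pow(505, Rational(1, 2))), 66)) = Add(28, Mul(Rational(66, 5), I, Pow(505, Rational(1, 2))))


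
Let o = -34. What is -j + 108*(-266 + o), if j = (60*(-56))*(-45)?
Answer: -183600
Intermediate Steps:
j = 151200 (j = -3360*(-45) = 151200)
-j + 108*(-266 + o) = -1*151200 + 108*(-266 - 34) = -151200 + 108*(-300) = -151200 - 32400 = -183600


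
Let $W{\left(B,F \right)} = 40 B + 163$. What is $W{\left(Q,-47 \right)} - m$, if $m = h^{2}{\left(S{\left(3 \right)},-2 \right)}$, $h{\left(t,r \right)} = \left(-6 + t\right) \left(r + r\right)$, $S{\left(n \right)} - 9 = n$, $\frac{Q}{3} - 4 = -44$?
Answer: $-5213$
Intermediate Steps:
$Q = -120$ ($Q = 12 + 3 \left(-44\right) = 12 - 132 = -120$)
$S{\left(n \right)} = 9 + n$
$h{\left(t,r \right)} = 2 r \left(-6 + t\right)$ ($h{\left(t,r \right)} = \left(-6 + t\right) 2 r = 2 r \left(-6 + t\right)$)
$W{\left(B,F \right)} = 163 + 40 B$
$m = 576$ ($m = \left(2 \left(-2\right) \left(-6 + \left(9 + 3\right)\right)\right)^{2} = \left(2 \left(-2\right) \left(-6 + 12\right)\right)^{2} = \left(2 \left(-2\right) 6\right)^{2} = \left(-24\right)^{2} = 576$)
$W{\left(Q,-47 \right)} - m = \left(163 + 40 \left(-120\right)\right) - 576 = \left(163 - 4800\right) - 576 = -4637 - 576 = -5213$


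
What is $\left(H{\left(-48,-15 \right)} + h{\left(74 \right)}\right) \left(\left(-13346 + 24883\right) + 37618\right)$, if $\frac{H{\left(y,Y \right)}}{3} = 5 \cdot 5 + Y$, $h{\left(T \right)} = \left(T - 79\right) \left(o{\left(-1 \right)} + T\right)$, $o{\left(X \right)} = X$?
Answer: $-16466925$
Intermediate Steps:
$h{\left(T \right)} = \left(-1 + T\right) \left(-79 + T\right)$ ($h{\left(T \right)} = \left(T - 79\right) \left(-1 + T\right) = \left(-79 + T\right) \left(-1 + T\right) = \left(-1 + T\right) \left(-79 + T\right)$)
$H{\left(y,Y \right)} = 75 + 3 Y$ ($H{\left(y,Y \right)} = 3 \left(5 \cdot 5 + Y\right) = 3 \left(25 + Y\right) = 75 + 3 Y$)
$\left(H{\left(-48,-15 \right)} + h{\left(74 \right)}\right) \left(\left(-13346 + 24883\right) + 37618\right) = \left(\left(75 + 3 \left(-15\right)\right) + \left(79 + 74^{2} - 5920\right)\right) \left(\left(-13346 + 24883\right) + 37618\right) = \left(\left(75 - 45\right) + \left(79 + 5476 - 5920\right)\right) \left(11537 + 37618\right) = \left(30 - 365\right) 49155 = \left(-335\right) 49155 = -16466925$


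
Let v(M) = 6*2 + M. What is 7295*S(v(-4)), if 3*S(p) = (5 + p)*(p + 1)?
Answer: 284505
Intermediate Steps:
v(M) = 12 + M
S(p) = (1 + p)*(5 + p)/3 (S(p) = ((5 + p)*(p + 1))/3 = ((5 + p)*(1 + p))/3 = ((1 + p)*(5 + p))/3 = (1 + p)*(5 + p)/3)
7295*S(v(-4)) = 7295*(5/3 + 2*(12 - 4) + (12 - 4)**2/3) = 7295*(5/3 + 2*8 + (1/3)*8**2) = 7295*(5/3 + 16 + (1/3)*64) = 7295*(5/3 + 16 + 64/3) = 7295*39 = 284505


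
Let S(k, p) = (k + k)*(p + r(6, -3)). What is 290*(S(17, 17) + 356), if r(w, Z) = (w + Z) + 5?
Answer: 349740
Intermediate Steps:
r(w, Z) = 5 + Z + w (r(w, Z) = (Z + w) + 5 = 5 + Z + w)
S(k, p) = 2*k*(8 + p) (S(k, p) = (k + k)*(p + (5 - 3 + 6)) = (2*k)*(p + 8) = (2*k)*(8 + p) = 2*k*(8 + p))
290*(S(17, 17) + 356) = 290*(2*17*(8 + 17) + 356) = 290*(2*17*25 + 356) = 290*(850 + 356) = 290*1206 = 349740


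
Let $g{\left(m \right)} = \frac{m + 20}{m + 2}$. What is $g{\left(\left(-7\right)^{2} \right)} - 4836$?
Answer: $- \frac{82189}{17} \approx -4834.6$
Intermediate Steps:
$g{\left(m \right)} = \frac{20 + m}{2 + m}$
$g{\left(\left(-7\right)^{2} \right)} - 4836 = \frac{20 + \left(-7\right)^{2}}{2 + \left(-7\right)^{2}} - 4836 = \frac{20 + 49}{2 + 49} - 4836 = \frac{1}{51} \cdot 69 - 4836 = \frac{23}{17} - 4836 = - \frac{82189}{17}$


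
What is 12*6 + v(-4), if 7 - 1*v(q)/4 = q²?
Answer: 36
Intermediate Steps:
v(q) = 28 - 4*q²
12*6 + v(-4) = 12*6 + (28 - 4*(-4)²) = 72 + (28 - 4*16) = 72 + (28 - 64) = 72 - 36 = 36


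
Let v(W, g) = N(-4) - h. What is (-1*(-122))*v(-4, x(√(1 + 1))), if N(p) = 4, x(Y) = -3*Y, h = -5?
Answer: 1098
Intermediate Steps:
v(W, g) = 9 (v(W, g) = 4 - 1*(-5) = 4 + 5 = 9)
(-1*(-122))*v(-4, x(√(1 + 1))) = -1*(-122)*9 = 122*9 = 1098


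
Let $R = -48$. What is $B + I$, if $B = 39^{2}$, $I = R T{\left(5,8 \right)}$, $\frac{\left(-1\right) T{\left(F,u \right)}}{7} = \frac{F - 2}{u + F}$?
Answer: $\frac{20781}{13} \approx 1598.5$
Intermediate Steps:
$T{\left(F,u \right)} = - \frac{7 \left(-2 + F\right)}{F + u}$ ($T{\left(F,u \right)} = - 7 \frac{F - 2}{u + F} = - 7 \frac{-2 + F}{F + u} = - \frac{7 \left(-2 + F\right)}{F + u}$)
$I = \frac{1008}{13}$ ($I = - 48 \frac{7 \left(2 - 5\right)}{5 + 8} = - 48 \frac{7 \left(2 - 5\right)}{13} = - 48 \cdot 7 \cdot \frac{1}{13} \left(-3\right) = \left(-48\right) \left(- \frac{21}{13}\right) = \frac{1008}{13} \approx 77.538$)
$B = 1521$
$B + I = 1521 + \frac{1008}{13} = \frac{20781}{13}$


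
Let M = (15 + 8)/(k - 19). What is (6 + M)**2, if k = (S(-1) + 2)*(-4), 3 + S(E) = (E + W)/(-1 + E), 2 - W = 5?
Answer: 25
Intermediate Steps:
W = -3 (W = 2 - 1*5 = 2 - 5 = -3)
S(E) = -3 + (-3 + E)/(-1 + E) (S(E) = -3 + (E - 3)/(-1 + E) = -3 + (-3 + E)/(-1 + E))
k = -4 (k = (-2*(-1)/(-1 - 1) + 2)*(-4) = (-2*(-1)/(-2) + 2)*(-4) = (-2*(-1)*(-1/2) + 2)*(-4) = (-1 + 2)*(-4) = 1*(-4) = -4)
M = -1 (M = (15 + 8)/(-4 - 19) = 23/(-23) = 23*(-1/23) = -1)
(6 + M)**2 = (6 - 1)**2 = 5**2 = 25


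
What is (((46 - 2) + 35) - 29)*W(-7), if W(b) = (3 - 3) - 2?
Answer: -100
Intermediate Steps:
W(b) = -2 (W(b) = 0 - 2 = -2)
(((46 - 2) + 35) - 29)*W(-7) = (((46 - 2) + 35) - 29)*(-2) = ((44 + 35) - 29)*(-2) = (79 - 29)*(-2) = 50*(-2) = -100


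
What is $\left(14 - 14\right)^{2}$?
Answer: $0$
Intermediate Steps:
$\left(14 - 14\right)^{2} = 0^{2} = 0$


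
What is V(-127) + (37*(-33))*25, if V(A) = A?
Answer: -30652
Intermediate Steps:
V(-127) + (37*(-33))*25 = -127 + (37*(-33))*25 = -127 - 1221*25 = -127 - 30525 = -30652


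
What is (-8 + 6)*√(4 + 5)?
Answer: -6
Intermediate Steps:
(-8 + 6)*√(4 + 5) = -2*√9 = -2*3 = -6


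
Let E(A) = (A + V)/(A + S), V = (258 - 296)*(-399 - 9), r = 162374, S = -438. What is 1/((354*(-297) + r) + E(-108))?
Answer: 91/5205910 ≈ 1.7480e-5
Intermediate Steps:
V = 15504 (V = -38*(-408) = 15504)
E(A) = (15504 + A)/(-438 + A) (E(A) = (A + 15504)/(A - 438) = (15504 + A)/(-438 + A))
1/((354*(-297) + r) + E(-108)) = 1/((354*(-297) + 162374) + (15504 - 108)/(-438 - 108)) = 1/((-105138 + 162374) + 15396/(-546)) = 1/(57236 - 1/546*15396) = 1/(57236 - 2566/91) = 1/(5205910/91) = 91/5205910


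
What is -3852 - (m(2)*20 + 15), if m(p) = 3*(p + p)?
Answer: -4107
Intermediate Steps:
m(p) = 6*p (m(p) = 3*(2*p) = 6*p)
-3852 - (m(2)*20 + 15) = -3852 - ((6*2)*20 + 15) = -3852 - (12*20 + 15) = -3852 - (240 + 15) = -3852 - 1*255 = -3852 - 255 = -4107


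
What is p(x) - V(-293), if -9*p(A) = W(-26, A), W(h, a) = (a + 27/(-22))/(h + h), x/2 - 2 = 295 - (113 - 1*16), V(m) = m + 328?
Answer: -351587/10296 ≈ -34.148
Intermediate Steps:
V(m) = 328 + m
x = 400 (x = 4 + 2*(295 - (113 - 1*16)) = 4 + 2*(295 - (113 - 16)) = 4 + 2*(295 - 1*97) = 4 + 2*(295 - 97) = 4 + 2*198 = 4 + 396 = 400)
W(h, a) = (-27/22 + a)/(2*h) (W(h, a) = (a + 27*(-1/22))/((2*h)) = (a - 27/22)*(1/(2*h)) = (-27/22 + a)*(1/(2*h)) = (-27/22 + a)/(2*h))
p(A) = -3/1144 + A/468 (p(A) = -(-27 + 22*A)/(396*(-26)) = -(-1)*(-27 + 22*A)/(396*26) = -(27/1144 - A/52)/9 = -3/1144 + A/468)
p(x) - V(-293) = (-3/1144 + (1/468)*400) - (328 - 293) = (-3/1144 + 100/117) - 1*35 = 8773/10296 - 35 = -351587/10296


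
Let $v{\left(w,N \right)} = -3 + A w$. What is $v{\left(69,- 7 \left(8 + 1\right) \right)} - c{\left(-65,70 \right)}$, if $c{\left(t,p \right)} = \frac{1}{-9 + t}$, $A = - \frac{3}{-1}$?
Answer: $\frac{15097}{74} \approx 204.01$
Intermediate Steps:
$A = 3$ ($A = \left(-3\right) \left(-1\right) = 3$)
$v{\left(w,N \right)} = -3 + 3 w$
$v{\left(69,- 7 \left(8 + 1\right) \right)} - c{\left(-65,70 \right)} = \left(-3 + 3 \cdot 69\right) - \frac{1}{-9 - 65} = \left(-3 + 207\right) - \frac{1}{-74} = 204 - - \frac{1}{74} = 204 + \frac{1}{74} = \frac{15097}{74}$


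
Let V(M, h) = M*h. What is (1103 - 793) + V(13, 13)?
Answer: 479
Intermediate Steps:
(1103 - 793) + V(13, 13) = (1103 - 793) + 13*13 = 310 + 169 = 479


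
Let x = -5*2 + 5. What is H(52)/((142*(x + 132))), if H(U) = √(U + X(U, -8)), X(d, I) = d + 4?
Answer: 3*√3/9017 ≈ 0.00057626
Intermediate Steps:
x = -5 (x = -10 + 5 = -5)
X(d, I) = 4 + d
H(U) = √(4 + 2*U) (H(U) = √(U + (4 + U)) = √(4 + 2*U))
H(52)/((142*(x + 132))) = √(4 + 2*52)/((142*(-5 + 132))) = √(4 + 104)/((142*127)) = √108/18034 = (6*√3)*(1/18034) = 3*√3/9017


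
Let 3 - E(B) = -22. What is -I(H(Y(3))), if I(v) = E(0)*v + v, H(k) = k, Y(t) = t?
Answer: -78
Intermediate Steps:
E(B) = 25 (E(B) = 3 - 1*(-22) = 3 + 22 = 25)
I(v) = 26*v (I(v) = 25*v + v = 26*v)
-I(H(Y(3))) = -26*3 = -1*78 = -78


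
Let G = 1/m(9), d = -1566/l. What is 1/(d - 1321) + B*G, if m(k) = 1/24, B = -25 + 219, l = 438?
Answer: 450207191/96694 ≈ 4656.0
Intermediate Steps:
d = -261/73 (d = -1566/438 = -1566*1/438 = -261/73 ≈ -3.5753)
B = 194
m(k) = 1/24
G = 24 (G = 1/(1/24) = 24)
1/(d - 1321) + B*G = 1/(-261/73 - 1321) + 194*24 = 1/(-96694/73) + 4656 = -73/96694 + 4656 = 450207191/96694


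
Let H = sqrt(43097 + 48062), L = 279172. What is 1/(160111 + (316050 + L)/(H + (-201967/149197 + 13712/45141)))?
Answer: 331029427258273656648681317722/52995686857239785903007442250514235 - 13499308167002720915485419*sqrt(91159)/52995686857239785903007442250514235 ≈ 6.1694e-6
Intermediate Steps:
H = sqrt(91159) ≈ 301.93
1/(160111 + (316050 + L)/(H + (-201967/149197 + 13712/45141))) = 1/(160111 + (316050 + 279172)/(sqrt(91159) + (-201967/149197 + 13712/45141))) = 1/(160111 + 595222/(sqrt(91159) + (-201967*1/149197 + 13712*(1/45141)))) = 1/(160111 + 595222/(sqrt(91159) + (-201967/149197 + 13712/45141))) = 1/(160111 + 595222/(sqrt(91159) - 7071203083/6734901777)) = 1/(160111 + 595222/(-7071203083/6734901777 + sqrt(91159)))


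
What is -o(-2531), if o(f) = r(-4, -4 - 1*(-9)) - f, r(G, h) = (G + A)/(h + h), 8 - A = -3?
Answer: -25317/10 ≈ -2531.7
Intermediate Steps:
A = 11 (A = 8 - 1*(-3) = 8 + 3 = 11)
r(G, h) = (11 + G)/(2*h) (r(G, h) = (G + 11)/(h + h) = (11 + G)/((2*h)) = (11 + G)*(1/(2*h)) = (11 + G)/(2*h))
o(f) = 7/10 - f (o(f) = (11 - 4)/(2*(-4 - 1*(-9))) - f = (½)*7/(-4 + 9) - f = (½)*7/5 - f = (½)*(⅕)*7 - f = 7/10 - f)
-o(-2531) = -(7/10 - 1*(-2531)) = -(7/10 + 2531) = -1*25317/10 = -25317/10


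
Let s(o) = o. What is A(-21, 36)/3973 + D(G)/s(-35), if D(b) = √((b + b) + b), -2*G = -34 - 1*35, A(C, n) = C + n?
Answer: 15/3973 - 3*√46/70 ≈ -0.28690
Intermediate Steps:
G = 69/2 (G = -(-34 - 1*35)/2 = -(-34 - 35)/2 = -½*(-69) = 69/2 ≈ 34.500)
D(b) = √3*√b (D(b) = √(2*b + b) = √(3*b) = √3*√b)
A(-21, 36)/3973 + D(G)/s(-35) = (-21 + 36)/3973 + (√3*√(69/2))/(-35) = 15*(1/3973) + (√3*(√138/2))*(-1/35) = 15/3973 + (3*√46/2)*(-1/35) = 15/3973 - 3*√46/70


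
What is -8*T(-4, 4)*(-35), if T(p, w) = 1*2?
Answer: 560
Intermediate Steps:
T(p, w) = 2
-8*T(-4, 4)*(-35) = -8*2*(-35) = -16*(-35) = 560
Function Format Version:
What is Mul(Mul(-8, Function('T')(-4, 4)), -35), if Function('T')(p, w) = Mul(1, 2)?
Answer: 560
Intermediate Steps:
Function('T')(p, w) = 2
Mul(Mul(-8, Function('T')(-4, 4)), -35) = Mul(Mul(-8, 2), -35) = Mul(-16, -35) = 560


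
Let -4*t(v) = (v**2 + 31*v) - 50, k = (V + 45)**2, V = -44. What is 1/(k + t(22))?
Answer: -1/278 ≈ -0.0035971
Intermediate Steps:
k = 1 (k = (-44 + 45)**2 = 1**2 = 1)
t(v) = 25/2 - 31*v/4 - v**2/4 (t(v) = -((v**2 + 31*v) - 50)/4 = -(-50 + v**2 + 31*v)/4 = 25/2 - 31*v/4 - v**2/4)
1/(k + t(22)) = 1/(1 + (25/2 - 31/4*22 - 1/4*22**2)) = 1/(1 + (25/2 - 341/2 - 1/4*484)) = 1/(1 + (25/2 - 341/2 - 121)) = 1/(1 - 279) = 1/(-278) = -1/278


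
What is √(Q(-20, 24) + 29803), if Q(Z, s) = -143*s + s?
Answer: √26395 ≈ 162.47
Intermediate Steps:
Q(Z, s) = -142*s
√(Q(-20, 24) + 29803) = √(-142*24 + 29803) = √(-3408 + 29803) = √26395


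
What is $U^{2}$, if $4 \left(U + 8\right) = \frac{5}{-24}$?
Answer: $\frac{597529}{9216} \approx 64.836$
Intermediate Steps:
$U = - \frac{773}{96}$ ($U = -8 + \frac{5 \frac{1}{-24}}{4} = -8 + \frac{5 \left(- \frac{1}{24}\right)}{4} = -8 + \frac{1}{4} \left(- \frac{5}{24}\right) = -8 - \frac{5}{96} = - \frac{773}{96} \approx -8.0521$)
$U^{2} = \left(- \frac{773}{96}\right)^{2} = \frac{597529}{9216}$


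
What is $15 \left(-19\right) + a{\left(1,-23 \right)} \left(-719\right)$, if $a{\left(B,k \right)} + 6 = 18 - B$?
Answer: $-8194$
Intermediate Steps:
$a{\left(B,k \right)} = 12 - B$ ($a{\left(B,k \right)} = -6 - \left(-18 + B\right) = 12 - B$)
$15 \left(-19\right) + a{\left(1,-23 \right)} \left(-719\right) = 15 \left(-19\right) + \left(12 - 1\right) \left(-719\right) = -285 + \left(12 - 1\right) \left(-719\right) = -285 + 11 \left(-719\right) = -285 - 7909 = -8194$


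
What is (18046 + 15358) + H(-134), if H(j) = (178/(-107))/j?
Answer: 239473365/7169 ≈ 33404.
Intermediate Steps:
H(j) = -178/(107*j) (H(j) = (178*(-1/107))/j = -178/(107*j))
(18046 + 15358) + H(-134) = (18046 + 15358) - 178/107/(-134) = 33404 - 178/107*(-1/134) = 33404 + 89/7169 = 239473365/7169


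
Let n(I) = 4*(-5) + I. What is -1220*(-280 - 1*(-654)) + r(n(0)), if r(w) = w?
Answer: -456300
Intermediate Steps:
n(I) = -20 + I
-1220*(-280 - 1*(-654)) + r(n(0)) = -1220*(-280 - 1*(-654)) + (-20 + 0) = -1220*(-280 + 654) - 20 = -1220*374 - 20 = -456280 - 20 = -456300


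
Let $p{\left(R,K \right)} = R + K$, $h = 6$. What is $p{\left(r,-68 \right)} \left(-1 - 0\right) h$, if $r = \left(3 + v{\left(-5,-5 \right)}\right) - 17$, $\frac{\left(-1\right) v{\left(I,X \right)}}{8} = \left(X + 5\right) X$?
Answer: $492$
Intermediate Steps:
$v{\left(I,X \right)} = - 8 X \left(5 + X\right)$ ($v{\left(I,X \right)} = - 8 \left(X + 5\right) X = - 8 \left(5 + X\right) X = - 8 X \left(5 + X\right)$)
$r = -14$ ($r = \left(3 - - 40 \left(5 - 5\right)\right) - 17 = \left(3 - \left(-40\right) 0\right) - 17 = \left(3 + 0\right) - 17 = 3 - 17 = -14$)
$p{\left(R,K \right)} = K + R$
$p{\left(r,-68 \right)} \left(-1 - 0\right) h = \left(-68 - 14\right) \left(-1 - 0\right) 6 = - 82 \left(-1 + 0\right) 6 = - 82 \left(\left(-1\right) 6\right) = \left(-82\right) \left(-6\right) = 492$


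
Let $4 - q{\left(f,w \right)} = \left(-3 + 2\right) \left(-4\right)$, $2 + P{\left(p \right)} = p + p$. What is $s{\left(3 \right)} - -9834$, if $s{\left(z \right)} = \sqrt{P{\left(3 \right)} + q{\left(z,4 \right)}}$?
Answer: $9836$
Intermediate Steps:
$P{\left(p \right)} = -2 + 2 p$ ($P{\left(p \right)} = -2 + \left(p + p\right) = -2 + 2 p$)
$q{\left(f,w \right)} = 0$ ($q{\left(f,w \right)} = 4 - \left(-3 + 2\right) \left(-4\right) = 4 - \left(-1\right) \left(-4\right) = 4 - 4 = 0$)
$s{\left(z \right)} = 2$ ($s{\left(z \right)} = \sqrt{\left(-2 + 2 \cdot 3\right) + 0} = \sqrt{\left(-2 + 6\right) + 0} = \sqrt{4 + 0} = \sqrt{4} = 2$)
$s{\left(3 \right)} - -9834 = 2 - -9834 = 2 + 9834 = 9836$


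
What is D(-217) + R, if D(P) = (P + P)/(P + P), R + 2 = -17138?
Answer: -17139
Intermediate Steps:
R = -17140 (R = -2 - 17138 = -17140)
D(P) = 1 (D(P) = (2*P)/((2*P)) = (2*P)*(1/(2*P)) = 1)
D(-217) + R = 1 - 17140 = -17139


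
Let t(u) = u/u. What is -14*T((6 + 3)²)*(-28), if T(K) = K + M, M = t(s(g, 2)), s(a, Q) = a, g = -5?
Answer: 32144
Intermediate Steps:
t(u) = 1
M = 1
T(K) = 1 + K (T(K) = K + 1 = 1 + K)
-14*T((6 + 3)²)*(-28) = -14*(1 + (6 + 3)²)*(-28) = -14*(1 + 9²)*(-28) = -14*(1 + 81)*(-28) = -14*82*(-28) = -1148*(-28) = 32144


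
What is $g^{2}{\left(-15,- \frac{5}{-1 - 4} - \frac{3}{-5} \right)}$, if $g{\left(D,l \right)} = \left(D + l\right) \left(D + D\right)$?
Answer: $161604$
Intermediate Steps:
$g{\left(D,l \right)} = 2 D \left(D + l\right)$ ($g{\left(D,l \right)} = \left(D + l\right) 2 D = 2 D \left(D + l\right)$)
$g^{2}{\left(-15,- \frac{5}{-1 - 4} - \frac{3}{-5} \right)} = \left(2 \left(-15\right) \left(-15 - \left(- \frac{3}{5} + \frac{5}{-1 - 4}\right)\right)\right)^{2} = \left(2 \left(-15\right) \left(-15 - \left(- \frac{3}{5} + \frac{5}{-5}\right)\right)\right)^{2} = \left(2 \left(-15\right) \left(-15 + \left(\left(-5\right) \left(- \frac{1}{5}\right) + \frac{3}{5}\right)\right)\right)^{2} = \left(2 \left(-15\right) \left(-15 + \left(1 + \frac{3}{5}\right)\right)\right)^{2} = \left(2 \left(-15\right) \left(-15 + \frac{8}{5}\right)\right)^{2} = \left(2 \left(-15\right) \left(- \frac{67}{5}\right)\right)^{2} = 402^{2} = 161604$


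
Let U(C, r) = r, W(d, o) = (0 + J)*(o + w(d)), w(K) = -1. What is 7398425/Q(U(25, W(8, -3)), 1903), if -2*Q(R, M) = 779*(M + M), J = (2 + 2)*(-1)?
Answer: -7398425/1482437 ≈ -4.9907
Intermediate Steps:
J = -4 (J = 4*(-1) = -4)
W(d, o) = 4 - 4*o (W(d, o) = (0 - 4)*(o - 1) = -4*(-1 + o) = 4 - 4*o)
Q(R, M) = -779*M (Q(R, M) = -779*(M + M)/2 = -779*2*M/2 = -779*M)
7398425/Q(U(25, W(8, -3)), 1903) = 7398425/((-779*1903)) = 7398425/(-1482437) = 7398425*(-1/1482437) = -7398425/1482437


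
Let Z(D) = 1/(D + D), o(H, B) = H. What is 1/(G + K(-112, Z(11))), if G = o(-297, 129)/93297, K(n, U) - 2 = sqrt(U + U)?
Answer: 21243384811/41451996010 - 967147801*sqrt(11)/41451996010 ≈ 0.43510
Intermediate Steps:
Z(D) = 1/(2*D)
K(n, U) = 2 + sqrt(2)*sqrt(U) (K(n, U) = 2 + sqrt(U + U) = 2 + sqrt(2*U) = 2 + sqrt(2)*sqrt(U))
G = -99/31099 (G = -297/93297 = -297*1/93297 = -99/31099 ≈ -0.0031834)
1/(G + K(-112, Z(11))) = 1/(-99/31099 + (2 + sqrt(2)*sqrt((1/2)/11))) = 1/(-99/31099 + (2 + sqrt(2)*sqrt((1/2)*(1/11)))) = 1/(-99/31099 + (2 + sqrt(2)*sqrt(1/22))) = 1/(-99/31099 + (2 + sqrt(2)*(sqrt(22)/22))) = 1/(-99/31099 + (2 + sqrt(11)/11)) = 1/(62099/31099 + sqrt(11)/11)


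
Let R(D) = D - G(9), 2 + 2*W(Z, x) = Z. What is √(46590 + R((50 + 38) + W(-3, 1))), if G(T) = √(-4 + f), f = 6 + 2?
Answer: 17*√646/2 ≈ 216.04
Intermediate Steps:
W(Z, x) = -1 + Z/2
f = 8
G(T) = 2 (G(T) = √(-4 + 8) = √4 = 2)
R(D) = -2 + D (R(D) = D - 1*2 = D - 2 = -2 + D)
√(46590 + R((50 + 38) + W(-3, 1))) = √(46590 + (-2 + ((50 + 38) + (-1 + (½)*(-3))))) = √(46590 + (-2 + (88 + (-1 - 3/2)))) = √(46590 + (-2 + (88 - 5/2))) = √(46590 + (-2 + 171/2)) = √(46590 + 167/2) = √(93347/2) = 17*√646/2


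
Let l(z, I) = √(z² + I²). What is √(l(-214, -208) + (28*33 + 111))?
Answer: √(1035 + 2*√22265) ≈ 36.516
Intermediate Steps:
l(z, I) = √(I² + z²)
√(l(-214, -208) + (28*33 + 111)) = √(√((-208)² + (-214)²) + (28*33 + 111)) = √(√(43264 + 45796) + (924 + 111)) = √(√89060 + 1035) = √(2*√22265 + 1035) = √(1035 + 2*√22265)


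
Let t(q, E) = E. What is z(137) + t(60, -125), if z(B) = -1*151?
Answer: -276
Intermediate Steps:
z(B) = -151
z(137) + t(60, -125) = -151 - 125 = -276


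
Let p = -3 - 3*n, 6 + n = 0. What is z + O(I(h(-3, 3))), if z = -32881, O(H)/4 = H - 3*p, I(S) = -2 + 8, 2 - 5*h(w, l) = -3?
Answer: -33037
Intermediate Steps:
n = -6 (n = -6 + 0 = -6)
h(w, l) = 1 (h(w, l) = 2/5 - 1/5*(-3) = 2/5 + 3/5 = 1)
I(S) = 6
p = 15 (p = -3 - 3*(-6) = -3 + 18 = 15)
O(H) = -180 + 4*H (O(H) = 4*(H - 3*15) = 4*(H - 45) = 4*(-45 + H) = -180 + 4*H)
z + O(I(h(-3, 3))) = -32881 + (-180 + 4*6) = -32881 + (-180 + 24) = -32881 - 156 = -33037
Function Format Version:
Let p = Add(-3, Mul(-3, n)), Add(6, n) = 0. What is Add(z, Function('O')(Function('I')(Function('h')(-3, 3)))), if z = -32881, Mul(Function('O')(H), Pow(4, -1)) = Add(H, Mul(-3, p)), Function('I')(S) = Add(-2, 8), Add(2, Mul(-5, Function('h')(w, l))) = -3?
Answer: -33037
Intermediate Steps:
n = -6 (n = Add(-6, 0) = -6)
Function('h')(w, l) = 1 (Function('h')(w, l) = Add(Rational(2, 5), Mul(Rational(-1, 5), -3)) = Add(Rational(2, 5), Rational(3, 5)) = 1)
Function('I')(S) = 6
p = 15 (p = Add(-3, Mul(-3, -6)) = Add(-3, 18) = 15)
Function('O')(H) = Add(-180, Mul(4, H)) (Function('O')(H) = Mul(4, Add(H, Mul(-3, 15))) = Mul(4, Add(H, -45)) = Mul(4, Add(-45, H)) = Add(-180, Mul(4, H)))
Add(z, Function('O')(Function('I')(Function('h')(-3, 3)))) = Add(-32881, Add(-180, Mul(4, 6))) = Add(-32881, Add(-180, 24)) = Add(-32881, -156) = -33037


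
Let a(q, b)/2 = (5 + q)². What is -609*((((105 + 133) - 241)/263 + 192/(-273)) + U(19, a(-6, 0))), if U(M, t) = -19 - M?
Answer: 80610633/3419 ≈ 23577.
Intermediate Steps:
a(q, b) = 2*(5 + q)²
-609*((((105 + 133) - 241)/263 + 192/(-273)) + U(19, a(-6, 0))) = -609*((((105 + 133) - 241)/263 + 192/(-273)) + (-19 - 1*19)) = -609*(((238 - 241)*(1/263) + 192*(-1/273)) + (-19 - 19)) = -609*((-3*1/263 - 64/91) - 38) = -609*((-3/263 - 64/91) - 38) = -609*(-17105/23933 - 38) = -609*(-926559/23933) = 80610633/3419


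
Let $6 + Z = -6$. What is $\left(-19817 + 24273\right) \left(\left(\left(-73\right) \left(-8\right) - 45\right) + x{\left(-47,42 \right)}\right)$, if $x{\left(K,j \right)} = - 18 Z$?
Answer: $3364280$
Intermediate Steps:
$Z = -12$ ($Z = -6 - 6 = -12$)
$x{\left(K,j \right)} = 216$ ($x{\left(K,j \right)} = \left(-18\right) \left(-12\right) = 216$)
$\left(-19817 + 24273\right) \left(\left(\left(-73\right) \left(-8\right) - 45\right) + x{\left(-47,42 \right)}\right) = \left(-19817 + 24273\right) \left(\left(\left(-73\right) \left(-8\right) - 45\right) + 216\right) = 4456 \left(\left(584 - 45\right) + 216\right) = 4456 \left(539 + 216\right) = 4456 \cdot 755 = 3364280$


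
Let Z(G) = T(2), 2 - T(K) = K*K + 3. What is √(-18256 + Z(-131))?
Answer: 3*I*√2029 ≈ 135.13*I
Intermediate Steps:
T(K) = -1 - K² (T(K) = 2 - (K*K + 3) = 2 - (K² + 3) = 2 - (3 + K²) = 2 + (-3 - K²) = -1 - K²)
Z(G) = -5 (Z(G) = -1 - 1*2² = -1 - 1*4 = -1 - 4 = -5)
√(-18256 + Z(-131)) = √(-18256 - 5) = √(-18261) = 3*I*√2029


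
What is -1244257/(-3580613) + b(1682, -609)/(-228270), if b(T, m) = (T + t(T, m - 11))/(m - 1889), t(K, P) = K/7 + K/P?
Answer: 513208749493510783/1476852546217892200 ≈ 0.34750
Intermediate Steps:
t(K, P) = K/7 + K/P (t(K, P) = K*(⅐) + K/P = K/7 + K/P)
b(T, m) = (8*T/7 + T/(-11 + m))/(-1889 + m) (b(T, m) = (T + (T/7 + T/(m - 11)))/(m - 1889) = (T + (T/7 + T/(-11 + m)))/(-1889 + m) = (8*T/7 + T/(-11 + m))/(-1889 + m))
-1244257/(-3580613) + b(1682, -609)/(-228270) = -1244257/(-3580613) + ((⅐)*1682*(-81 + 8*(-609))/(-1889 - 609*(-11 - 609)))/(-228270) = -1244257*(-1/3580613) + ((⅐)*1682*(-81 - 4872)/(-2498*(-620)))*(-1/228270) = 1244257/3580613 + ((⅐)*1682*(-1/2498)*(-1/620)*(-4953))*(-1/228270) = 1244257/3580613 - 4165473/5420660*(-1/228270) = 1244257/3580613 + 1388491/412458019400 = 513208749493510783/1476852546217892200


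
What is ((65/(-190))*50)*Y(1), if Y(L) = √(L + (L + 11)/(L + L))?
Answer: -325*√7/19 ≈ -45.256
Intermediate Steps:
Y(L) = √(L + (11 + L)/(2*L)) (Y(L) = √(L + (11 + L)/((2*L))) = √(L + (11 + L)*(1/(2*L))) = √(L + (11 + L)/(2*L)))
((65/(-190))*50)*Y(1) = ((65/(-190))*50)*(√(2 + 4*1 + 22/1)/2) = ((65*(-1/190))*50)*(√(2 + 4 + 22*1)/2) = (-13/38*50)*(√(2 + 4 + 22)/2) = -325*√28/38 = -325*2*√7/38 = -325*√7/19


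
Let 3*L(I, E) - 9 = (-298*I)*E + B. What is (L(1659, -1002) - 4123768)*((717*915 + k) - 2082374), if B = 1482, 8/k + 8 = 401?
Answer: -90247658491244803/393 ≈ -2.2964e+14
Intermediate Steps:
k = 8/393 (k = 8/(-8 + 401) = 8/393 ≈ 0.020356)
L(I, E) = 497 - 298*E*I/3 (L(I, E) = 3 + ((-298*I)*E + 1482)/3 = 3 + (-298*E*I + 1482)/3 = 3 + (1482 - 298*E*I)/3 = 3 + (494 - 298*E*I/3) = 497 - 298*E*I/3)
(L(1659, -1002) - 4123768)*((717*915 + k) - 2082374) = ((497 - 298/3*(-1002)*1659) - 4123768)*((717*915 + 8/393) - 2082374) = ((497 + 165123588) - 4123768)*((656055 + 8/393) - 2082374) = (165124085 - 4123768)*(257829623/393 - 2082374) = 161000317*(-560543359/393) = -90247658491244803/393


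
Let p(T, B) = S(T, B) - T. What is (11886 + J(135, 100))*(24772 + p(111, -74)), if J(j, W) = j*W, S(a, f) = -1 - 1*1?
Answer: 625993374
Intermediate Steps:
S(a, f) = -2 (S(a, f) = -1 - 1 = -2)
J(j, W) = W*j
p(T, B) = -2 - T
(11886 + J(135, 100))*(24772 + p(111, -74)) = (11886 + 100*135)*(24772 + (-2 - 1*111)) = (11886 + 13500)*(24772 + (-2 - 111)) = 25386*(24772 - 113) = 25386*24659 = 625993374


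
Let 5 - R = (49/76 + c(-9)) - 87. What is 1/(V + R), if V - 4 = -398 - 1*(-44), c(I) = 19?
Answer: -76/21101 ≈ -0.0036017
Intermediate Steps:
V = -350 (V = 4 + (-398 - 1*(-44)) = 4 + (-398 + 44) = 4 - 354 = -350)
R = 5499/76 (R = 5 - ((49/76 + 19) - 87) = 5 - (1493/76 - 87) = 5 - 1*(-5119/76) = 5 + 5119/76 = 5499/76 ≈ 72.355)
1/(V + R) = 1/(-350 + 5499/76) = 1/(-21101/76) = -76/21101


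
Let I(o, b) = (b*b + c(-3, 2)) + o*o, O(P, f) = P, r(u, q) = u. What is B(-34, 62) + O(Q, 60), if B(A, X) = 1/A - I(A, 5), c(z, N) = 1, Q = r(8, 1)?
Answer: -39917/34 ≈ -1174.0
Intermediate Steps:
Q = 8
I(o, b) = 1 + b² + o² (I(o, b) = (b*b + 1) + o*o = (b² + 1) + o² = (1 + b²) + o² = 1 + b² + o²)
B(A, X) = -26 + 1/A - A² (B(A, X) = 1/A - (1 + 5² + A²) = 1/A - (1 + 25 + A²) = 1/A - (26 + A²) = 1/A + (-26 - A²) = -26 + 1/A - A²)
B(-34, 62) + O(Q, 60) = (-26 + 1/(-34) - 1*(-34)²) + 8 = (-26 - 1/34 - 1*1156) + 8 = (-26 - 1/34 - 1156) + 8 = -40189/34 + 8 = -39917/34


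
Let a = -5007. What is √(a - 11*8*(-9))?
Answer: I*√4215 ≈ 64.923*I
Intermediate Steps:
√(a - 11*8*(-9)) = √(-5007 - 11*8*(-9)) = √(-5007 - 88*(-9)) = √(-5007 + 792) = √(-4215) = I*√4215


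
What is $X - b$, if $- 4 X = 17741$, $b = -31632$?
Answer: $\frac{108787}{4} \approx 27197.0$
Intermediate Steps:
$X = - \frac{17741}{4}$ ($X = \left(- \frac{1}{4}\right) 17741 = - \frac{17741}{4} \approx -4435.3$)
$X - b = - \frac{17741}{4} - -31632 = - \frac{17741}{4} + 31632 = \frac{108787}{4}$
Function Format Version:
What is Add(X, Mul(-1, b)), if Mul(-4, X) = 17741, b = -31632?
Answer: Rational(108787, 4) ≈ 27197.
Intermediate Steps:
X = Rational(-17741, 4) (X = Mul(Rational(-1, 4), 17741) = Rational(-17741, 4) ≈ -4435.3)
Add(X, Mul(-1, b)) = Add(Rational(-17741, 4), Mul(-1, -31632)) = Add(Rational(-17741, 4), 31632) = Rational(108787, 4)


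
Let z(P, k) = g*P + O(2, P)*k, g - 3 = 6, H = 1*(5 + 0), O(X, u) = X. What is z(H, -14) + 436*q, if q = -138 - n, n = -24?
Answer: -49687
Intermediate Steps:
H = 5 (H = 1*5 = 5)
q = -114 (q = -138 - 1*(-24) = -138 + 24 = -114)
g = 9 (g = 3 + 6 = 9)
z(P, k) = 2*k + 9*P (z(P, k) = 9*P + 2*k = 2*k + 9*P)
z(H, -14) + 436*q = (2*(-14) + 9*5) + 436*(-114) = (-28 + 45) - 49704 = 17 - 49704 = -49687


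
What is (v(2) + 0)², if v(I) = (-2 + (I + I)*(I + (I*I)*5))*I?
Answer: 29584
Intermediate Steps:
v(I) = I*(-2 + 2*I*(I + 5*I²)) (v(I) = (-2 + (2*I)*(I + I²*5))*I = (-2 + (2*I)*(I + 5*I²))*I = (-2 + 2*I*(I + 5*I²))*I = I*(-2 + 2*I*(I + 5*I²)))
(v(2) + 0)² = (2*2*(-1 + 2² + 5*2³) + 0)² = (2*2*(-1 + 4 + 5*8) + 0)² = (2*2*(-1 + 4 + 40) + 0)² = (2*2*43 + 0)² = (172 + 0)² = 172² = 29584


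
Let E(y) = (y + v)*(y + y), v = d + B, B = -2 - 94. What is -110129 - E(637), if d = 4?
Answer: -804459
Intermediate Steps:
B = -96
v = -92 (v = 4 - 96 = -92)
E(y) = 2*y*(-92 + y) (E(y) = (y - 92)*(y + y) = (-92 + y)*(2*y) = 2*y*(-92 + y))
-110129 - E(637) = -110129 - 2*637*(-92 + 637) = -110129 - 2*637*545 = -110129 - 1*694330 = -110129 - 694330 = -804459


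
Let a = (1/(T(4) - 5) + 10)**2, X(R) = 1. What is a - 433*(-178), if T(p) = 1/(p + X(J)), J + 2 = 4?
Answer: 44449849/576 ≈ 77170.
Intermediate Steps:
J = 2 (J = -2 + 4 = 2)
T(p) = 1/(1 + p) (T(p) = 1/(p + 1) = 1/(1 + p))
a = 55225/576 (a = (1/(1/(1 + 4) - 5) + 10)**2 = (1/(1/5 - 5) + 10)**2 = (1/(-24/5) + 10)**2 = (-5/24 + 10)**2 = (235/24)**2 = 55225/576 ≈ 95.877)
a - 433*(-178) = 55225/576 - 433*(-178) = 55225/576 + 77074 = 44449849/576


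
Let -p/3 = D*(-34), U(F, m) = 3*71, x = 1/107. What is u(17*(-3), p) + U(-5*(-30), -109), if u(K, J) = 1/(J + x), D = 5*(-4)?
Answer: 46493320/218279 ≈ 213.00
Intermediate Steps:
x = 1/107 ≈ 0.0093458
D = -20
U(F, m) = 213
p = -2040 (p = -(-60)*(-34) = -3*680 = -2040)
u(K, J) = 1/(1/107 + J) (u(K, J) = 1/(J + 1/107) = 1/(1/107 + J))
u(17*(-3), p) + U(-5*(-30), -109) = 107/(1 + 107*(-2040)) + 213 = 107/(1 - 218280) + 213 = 107/(-218279) + 213 = 107*(-1/218279) + 213 = -107/218279 + 213 = 46493320/218279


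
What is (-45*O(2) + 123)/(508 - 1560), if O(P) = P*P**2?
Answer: 237/1052 ≈ 0.22529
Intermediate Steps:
O(P) = P**3
(-45*O(2) + 123)/(508 - 1560) = (-45*2**3 + 123)/(508 - 1560) = (-45*8 + 123)/(-1052) = (-360 + 123)*(-1/1052) = -237*(-1/1052) = 237/1052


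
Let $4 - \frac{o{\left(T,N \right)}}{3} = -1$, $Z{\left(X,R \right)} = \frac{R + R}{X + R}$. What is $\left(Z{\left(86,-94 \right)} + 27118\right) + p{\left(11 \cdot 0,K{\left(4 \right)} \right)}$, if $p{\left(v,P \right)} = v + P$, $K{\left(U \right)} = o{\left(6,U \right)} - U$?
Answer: $\frac{54305}{2} \approx 27153.0$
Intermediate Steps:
$Z{\left(X,R \right)} = \frac{2 R}{R + X}$
$o{\left(T,N \right)} = 15$ ($o{\left(T,N \right)} = 12 - -3 = 12 + 3 = 15$)
$K{\left(U \right)} = 15 - U$
$p{\left(v,P \right)} = P + v$
$\left(Z{\left(86,-94 \right)} + 27118\right) + p{\left(11 \cdot 0,K{\left(4 \right)} \right)} = \left(2 \left(-94\right) \frac{1}{-94 + 86} + 27118\right) + \left(\left(15 - 4\right) + 11 \cdot 0\right) = \left(2 \left(-94\right) \frac{1}{-8} + 27118\right) + \left(\left(15 - 4\right) + 0\right) = \left(2 \left(-94\right) \left(- \frac{1}{8}\right) + 27118\right) + \left(11 + 0\right) = \left(\frac{47}{2} + 27118\right) + 11 = \frac{54283}{2} + 11 = \frac{54305}{2}$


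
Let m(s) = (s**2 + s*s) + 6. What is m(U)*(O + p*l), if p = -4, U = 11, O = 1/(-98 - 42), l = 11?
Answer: -381982/35 ≈ -10914.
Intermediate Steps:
O = -1/140 (O = 1/(-140) = -1/140 ≈ -0.0071429)
m(s) = 6 + 2*s**2 (m(s) = (s**2 + s**2) + 6 = 2*s**2 + 6 = 6 + 2*s**2)
m(U)*(O + p*l) = (6 + 2*11**2)*(-1/140 - 4*11) = (6 + 2*121)*(-1/140 - 44) = (6 + 242)*(-6161/140) = 248*(-6161/140) = -381982/35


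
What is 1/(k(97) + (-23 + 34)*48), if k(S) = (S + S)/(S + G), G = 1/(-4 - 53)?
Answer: 2764/1464921 ≈ 0.0018868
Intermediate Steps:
G = -1/57 (G = 1/(-57) = -1/57 ≈ -0.017544)
k(S) = 2*S/(-1/57 + S) (k(S) = (S + S)/(S - 1/57) = (2*S)/(-1/57 + S) = 2*S/(-1/57 + S))
1/(k(97) + (-23 + 34)*48) = 1/(114*97/(-1 + 57*97) + (-23 + 34)*48) = 1/(114*97/(-1 + 5529) + 11*48) = 1/(114*97/5528 + 528) = 1/(114*97*(1/5528) + 528) = 1/(5529/2764 + 528) = 1/(1464921/2764) = 2764/1464921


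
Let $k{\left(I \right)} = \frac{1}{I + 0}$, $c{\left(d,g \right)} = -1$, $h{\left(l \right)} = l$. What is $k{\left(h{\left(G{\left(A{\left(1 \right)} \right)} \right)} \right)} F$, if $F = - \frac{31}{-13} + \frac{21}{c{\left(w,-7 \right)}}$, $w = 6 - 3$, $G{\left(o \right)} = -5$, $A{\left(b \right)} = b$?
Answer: $\frac{242}{65} \approx 3.7231$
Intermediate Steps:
$w = 3$ ($w = 6 - 3 = 3$)
$k{\left(I \right)} = \frac{1}{I}$
$F = - \frac{242}{13}$ ($F = - \frac{31}{-13} + \frac{21}{-1} = \left(-31\right) \left(- \frac{1}{13}\right) + 21 \left(-1\right) = \frac{31}{13} - 21 = - \frac{242}{13} \approx -18.615$)
$k{\left(h{\left(G{\left(A{\left(1 \right)} \right)} \right)} \right)} F = \frac{1}{-5} \left(- \frac{242}{13}\right) = \left(- \frac{1}{5}\right) \left(- \frac{242}{13}\right) = \frac{242}{65}$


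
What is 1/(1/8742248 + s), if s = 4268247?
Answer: 8742248/37314073799257 ≈ 2.3429e-7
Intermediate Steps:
1/(1/8742248 + s) = 1/(1/8742248 + 4268247) = 1/(37314073799257/8742248) = 8742248/37314073799257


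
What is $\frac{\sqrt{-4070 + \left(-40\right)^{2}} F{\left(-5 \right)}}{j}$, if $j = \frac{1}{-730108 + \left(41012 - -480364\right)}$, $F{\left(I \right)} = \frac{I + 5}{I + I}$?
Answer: $0$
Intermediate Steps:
$F{\left(I \right)} = \frac{5 + I}{2 I}$
$j = - \frac{1}{208732}$ ($j = \frac{1}{-730108 + \left(41012 + 480364\right)} = \frac{1}{-730108 + 521376} = \frac{1}{-208732} = - \frac{1}{208732} \approx -4.7908 \cdot 10^{-6}$)
$\frac{\sqrt{-4070 + \left(-40\right)^{2}} F{\left(-5 \right)}}{j} = \frac{\sqrt{-4070 + \left(-40\right)^{2}} \frac{5 - 5}{2 \left(-5\right)}}{- \frac{1}{208732}} = \sqrt{-4070 + 1600} \cdot \frac{1}{2} \left(- \frac{1}{5}\right) 0 \left(-208732\right) = \sqrt{-2470} \cdot 0 \left(-208732\right) = i \sqrt{2470} \cdot 0 \left(-208732\right) = 0 \left(-208732\right) = 0$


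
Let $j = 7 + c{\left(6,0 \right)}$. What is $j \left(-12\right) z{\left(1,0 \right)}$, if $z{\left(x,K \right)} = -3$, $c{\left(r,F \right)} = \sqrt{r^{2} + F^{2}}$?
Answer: $468$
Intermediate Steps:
$c{\left(r,F \right)} = \sqrt{F^{2} + r^{2}}$
$j = 13$ ($j = 7 + \sqrt{0^{2} + 6^{2}} = 7 + \sqrt{0 + 36} = 7 + \sqrt{36} = 7 + 6 = 13$)
$j \left(-12\right) z{\left(1,0 \right)} = 13 \left(-12\right) \left(-3\right) = \left(-156\right) \left(-3\right) = 468$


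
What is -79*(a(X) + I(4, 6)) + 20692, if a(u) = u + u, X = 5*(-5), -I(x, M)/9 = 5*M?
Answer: 45972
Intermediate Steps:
I(x, M) = -45*M
X = -25
a(u) = 2*u
-79*(a(X) + I(4, 6)) + 20692 = -79*(2*(-25) - 45*6) + 20692 = -79*(-50 - 270) + 20692 = -79*(-320) + 20692 = 25280 + 20692 = 45972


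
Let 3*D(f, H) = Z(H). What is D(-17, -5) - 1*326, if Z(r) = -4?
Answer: -982/3 ≈ -327.33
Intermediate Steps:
D(f, H) = -4/3 (D(f, H) = (1/3)*(-4) = -4/3)
D(-17, -5) - 1*326 = -4/3 - 1*326 = -4/3 - 326 = -982/3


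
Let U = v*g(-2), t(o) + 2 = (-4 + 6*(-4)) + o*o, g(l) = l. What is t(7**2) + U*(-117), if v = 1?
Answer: 2605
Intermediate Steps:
t(o) = -30 + o**2 (t(o) = -2 + ((-4 + 6*(-4)) + o*o) = -2 + ((-4 - 24) + o**2) = -2 + (-28 + o**2) = -30 + o**2)
U = -2 (U = 1*(-2) = -2)
t(7**2) + U*(-117) = (-30 + (7**2)**2) - 2*(-117) = (-30 + 49**2) + 234 = (-30 + 2401) + 234 = 2371 + 234 = 2605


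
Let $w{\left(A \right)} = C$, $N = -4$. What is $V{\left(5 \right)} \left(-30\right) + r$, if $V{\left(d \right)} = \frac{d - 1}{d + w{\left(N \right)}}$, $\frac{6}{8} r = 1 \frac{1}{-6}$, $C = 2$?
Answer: $- \frac{1094}{63} \approx -17.365$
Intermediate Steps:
$w{\left(A \right)} = 2$
$r = - \frac{2}{9}$ ($r = \frac{4 \cdot 1 \frac{1}{-6}}{3} = \frac{4 \cdot 1 \left(- \frac{1}{6}\right)}{3} = \frac{4}{3} \left(- \frac{1}{6}\right) = - \frac{2}{9} \approx -0.22222$)
$V{\left(d \right)} = \frac{-1 + d}{2 + d}$ ($V{\left(d \right)} = \frac{d - 1}{d + 2} = \frac{-1 + d}{2 + d}$)
$V{\left(5 \right)} \left(-30\right) + r = \frac{-1 + 5}{2 + 5} \left(-30\right) - \frac{2}{9} = \frac{1}{7} \cdot 4 \left(-30\right) - \frac{2}{9} = \frac{4}{7} \left(-30\right) - \frac{2}{9} = - \frac{120}{7} - \frac{2}{9} = - \frac{1094}{63}$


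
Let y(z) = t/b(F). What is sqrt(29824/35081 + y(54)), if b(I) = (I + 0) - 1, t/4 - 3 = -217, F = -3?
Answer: 3*sqrt(29379004422)/35081 ≈ 14.658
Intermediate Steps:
t = -856 (t = 12 + 4*(-217) = 12 - 868 = -856)
b(I) = -1 + I (b(I) = I - 1 = -1 + I)
y(z) = 214 (y(z) = -856/(-1 - 3) = -856/(-4) = -856*(-1/4) = 214)
sqrt(29824/35081 + y(54)) = sqrt(29824/35081 + 214) = sqrt(7537158/35081) = 3*sqrt(29379004422)/35081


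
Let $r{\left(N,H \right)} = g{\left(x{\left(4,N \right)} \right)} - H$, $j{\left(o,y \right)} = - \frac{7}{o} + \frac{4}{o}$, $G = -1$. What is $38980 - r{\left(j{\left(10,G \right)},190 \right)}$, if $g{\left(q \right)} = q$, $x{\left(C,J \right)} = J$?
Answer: $\frac{391703}{10} \approx 39170.0$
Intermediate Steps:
$j{\left(o,y \right)} = - \frac{3}{o}$
$r{\left(N,H \right)} = N - H$
$38980 - r{\left(j{\left(10,G \right)},190 \right)} = 38980 - \left(- \frac{3}{10} - 190\right) = 38980 - - \frac{1903}{10} = 38980 + \frac{1903}{10} = \frac{391703}{10}$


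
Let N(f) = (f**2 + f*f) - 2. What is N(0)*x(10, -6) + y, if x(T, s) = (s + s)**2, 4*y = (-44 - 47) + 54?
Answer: -1189/4 ≈ -297.25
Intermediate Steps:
N(f) = -2 + 2*f**2 (N(f) = (f**2 + f**2) - 2 = 2*f**2 - 2 = -2 + 2*f**2)
y = -37/4 (y = ((-44 - 47) + 54)/4 = (-91 + 54)/4 = (1/4)*(-37) = -37/4 ≈ -9.2500)
x(T, s) = 4*s**2 (x(T, s) = (2*s)**2 = 4*s**2)
N(0)*x(10, -6) + y = (-2 + 2*0**2)*(4*(-6)**2) - 37/4 = (-2 + 2*0)*(4*36) - 37/4 = (-2 + 0)*144 - 37/4 = -2*144 - 37/4 = -288 - 37/4 = -1189/4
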